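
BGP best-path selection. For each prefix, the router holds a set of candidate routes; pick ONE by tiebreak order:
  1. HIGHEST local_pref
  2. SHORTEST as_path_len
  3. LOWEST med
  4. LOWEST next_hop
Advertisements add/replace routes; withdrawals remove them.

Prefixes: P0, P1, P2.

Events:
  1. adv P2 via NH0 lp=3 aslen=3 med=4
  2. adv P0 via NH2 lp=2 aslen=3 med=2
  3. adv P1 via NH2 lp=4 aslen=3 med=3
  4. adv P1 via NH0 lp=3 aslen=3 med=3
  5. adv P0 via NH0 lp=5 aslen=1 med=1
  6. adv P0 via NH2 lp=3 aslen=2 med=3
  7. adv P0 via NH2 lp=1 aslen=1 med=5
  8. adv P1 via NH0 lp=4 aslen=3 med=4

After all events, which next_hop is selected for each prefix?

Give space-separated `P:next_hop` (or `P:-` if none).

Op 1: best P0=- P1=- P2=NH0
Op 2: best P0=NH2 P1=- P2=NH0
Op 3: best P0=NH2 P1=NH2 P2=NH0
Op 4: best P0=NH2 P1=NH2 P2=NH0
Op 5: best P0=NH0 P1=NH2 P2=NH0
Op 6: best P0=NH0 P1=NH2 P2=NH0
Op 7: best P0=NH0 P1=NH2 P2=NH0
Op 8: best P0=NH0 P1=NH2 P2=NH0

Answer: P0:NH0 P1:NH2 P2:NH0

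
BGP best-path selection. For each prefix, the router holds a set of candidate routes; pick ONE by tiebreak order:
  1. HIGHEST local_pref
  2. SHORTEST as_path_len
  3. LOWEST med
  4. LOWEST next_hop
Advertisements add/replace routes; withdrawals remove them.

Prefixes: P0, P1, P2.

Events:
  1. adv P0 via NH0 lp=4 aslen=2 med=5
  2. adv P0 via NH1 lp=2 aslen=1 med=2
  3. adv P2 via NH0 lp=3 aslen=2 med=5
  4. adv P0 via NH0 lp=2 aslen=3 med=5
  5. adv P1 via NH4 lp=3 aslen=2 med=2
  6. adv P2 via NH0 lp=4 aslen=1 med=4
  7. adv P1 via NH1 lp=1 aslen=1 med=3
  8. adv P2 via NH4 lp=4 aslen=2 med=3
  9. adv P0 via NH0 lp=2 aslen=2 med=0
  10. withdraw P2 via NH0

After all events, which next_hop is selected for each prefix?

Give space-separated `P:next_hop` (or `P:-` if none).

Op 1: best P0=NH0 P1=- P2=-
Op 2: best P0=NH0 P1=- P2=-
Op 3: best P0=NH0 P1=- P2=NH0
Op 4: best P0=NH1 P1=- P2=NH0
Op 5: best P0=NH1 P1=NH4 P2=NH0
Op 6: best P0=NH1 P1=NH4 P2=NH0
Op 7: best P0=NH1 P1=NH4 P2=NH0
Op 8: best P0=NH1 P1=NH4 P2=NH0
Op 9: best P0=NH1 P1=NH4 P2=NH0
Op 10: best P0=NH1 P1=NH4 P2=NH4

Answer: P0:NH1 P1:NH4 P2:NH4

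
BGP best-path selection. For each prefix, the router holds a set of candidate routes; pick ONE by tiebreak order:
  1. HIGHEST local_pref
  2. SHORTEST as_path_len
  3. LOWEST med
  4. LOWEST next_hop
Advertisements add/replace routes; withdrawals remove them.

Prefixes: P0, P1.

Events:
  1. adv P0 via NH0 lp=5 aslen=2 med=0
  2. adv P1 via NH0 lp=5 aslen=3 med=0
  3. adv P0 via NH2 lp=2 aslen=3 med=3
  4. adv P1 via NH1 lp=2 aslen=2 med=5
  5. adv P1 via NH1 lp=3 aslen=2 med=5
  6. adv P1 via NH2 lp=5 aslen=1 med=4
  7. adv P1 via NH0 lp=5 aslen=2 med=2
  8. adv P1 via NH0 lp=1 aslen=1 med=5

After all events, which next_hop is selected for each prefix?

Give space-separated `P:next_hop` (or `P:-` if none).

Op 1: best P0=NH0 P1=-
Op 2: best P0=NH0 P1=NH0
Op 3: best P0=NH0 P1=NH0
Op 4: best P0=NH0 P1=NH0
Op 5: best P0=NH0 P1=NH0
Op 6: best P0=NH0 P1=NH2
Op 7: best P0=NH0 P1=NH2
Op 8: best P0=NH0 P1=NH2

Answer: P0:NH0 P1:NH2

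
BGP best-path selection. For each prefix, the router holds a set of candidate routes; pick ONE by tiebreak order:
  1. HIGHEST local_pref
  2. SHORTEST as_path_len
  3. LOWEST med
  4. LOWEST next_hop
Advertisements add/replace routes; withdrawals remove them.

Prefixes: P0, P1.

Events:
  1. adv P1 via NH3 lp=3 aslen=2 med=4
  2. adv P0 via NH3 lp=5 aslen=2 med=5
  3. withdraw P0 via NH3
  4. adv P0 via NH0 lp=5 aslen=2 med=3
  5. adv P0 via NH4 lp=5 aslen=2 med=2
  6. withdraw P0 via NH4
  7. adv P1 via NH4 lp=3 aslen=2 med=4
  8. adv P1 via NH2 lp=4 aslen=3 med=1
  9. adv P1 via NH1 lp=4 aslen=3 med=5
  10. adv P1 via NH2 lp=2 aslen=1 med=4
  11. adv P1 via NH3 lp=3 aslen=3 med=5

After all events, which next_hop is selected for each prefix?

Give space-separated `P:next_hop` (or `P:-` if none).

Op 1: best P0=- P1=NH3
Op 2: best P0=NH3 P1=NH3
Op 3: best P0=- P1=NH3
Op 4: best P0=NH0 P1=NH3
Op 5: best P0=NH4 P1=NH3
Op 6: best P0=NH0 P1=NH3
Op 7: best P0=NH0 P1=NH3
Op 8: best P0=NH0 P1=NH2
Op 9: best P0=NH0 P1=NH2
Op 10: best P0=NH0 P1=NH1
Op 11: best P0=NH0 P1=NH1

Answer: P0:NH0 P1:NH1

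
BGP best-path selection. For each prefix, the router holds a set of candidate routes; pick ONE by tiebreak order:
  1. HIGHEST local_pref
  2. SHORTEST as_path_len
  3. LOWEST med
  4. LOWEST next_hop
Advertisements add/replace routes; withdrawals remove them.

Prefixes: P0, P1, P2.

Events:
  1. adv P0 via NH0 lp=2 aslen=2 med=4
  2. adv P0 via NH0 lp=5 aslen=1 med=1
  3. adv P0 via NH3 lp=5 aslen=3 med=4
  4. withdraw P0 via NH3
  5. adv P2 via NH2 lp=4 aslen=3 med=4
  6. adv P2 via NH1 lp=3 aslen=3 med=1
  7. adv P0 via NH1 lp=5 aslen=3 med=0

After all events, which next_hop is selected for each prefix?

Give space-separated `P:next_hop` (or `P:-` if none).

Op 1: best P0=NH0 P1=- P2=-
Op 2: best P0=NH0 P1=- P2=-
Op 3: best P0=NH0 P1=- P2=-
Op 4: best P0=NH0 P1=- P2=-
Op 5: best P0=NH0 P1=- P2=NH2
Op 6: best P0=NH0 P1=- P2=NH2
Op 7: best P0=NH0 P1=- P2=NH2

Answer: P0:NH0 P1:- P2:NH2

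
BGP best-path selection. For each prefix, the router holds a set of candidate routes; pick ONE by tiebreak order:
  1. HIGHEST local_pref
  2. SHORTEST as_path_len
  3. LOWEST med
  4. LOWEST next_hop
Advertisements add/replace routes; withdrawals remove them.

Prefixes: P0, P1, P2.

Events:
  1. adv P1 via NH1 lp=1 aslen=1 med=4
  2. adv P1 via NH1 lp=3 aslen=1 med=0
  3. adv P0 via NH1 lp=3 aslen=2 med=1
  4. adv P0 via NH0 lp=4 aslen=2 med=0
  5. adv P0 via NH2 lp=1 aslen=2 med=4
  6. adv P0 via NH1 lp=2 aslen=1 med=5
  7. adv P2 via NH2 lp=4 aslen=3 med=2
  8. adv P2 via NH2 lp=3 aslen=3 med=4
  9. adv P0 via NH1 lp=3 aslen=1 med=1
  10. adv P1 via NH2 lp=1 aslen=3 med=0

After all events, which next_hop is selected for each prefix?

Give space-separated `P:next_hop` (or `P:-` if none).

Op 1: best P0=- P1=NH1 P2=-
Op 2: best P0=- P1=NH1 P2=-
Op 3: best P0=NH1 P1=NH1 P2=-
Op 4: best P0=NH0 P1=NH1 P2=-
Op 5: best P0=NH0 P1=NH1 P2=-
Op 6: best P0=NH0 P1=NH1 P2=-
Op 7: best P0=NH0 P1=NH1 P2=NH2
Op 8: best P0=NH0 P1=NH1 P2=NH2
Op 9: best P0=NH0 P1=NH1 P2=NH2
Op 10: best P0=NH0 P1=NH1 P2=NH2

Answer: P0:NH0 P1:NH1 P2:NH2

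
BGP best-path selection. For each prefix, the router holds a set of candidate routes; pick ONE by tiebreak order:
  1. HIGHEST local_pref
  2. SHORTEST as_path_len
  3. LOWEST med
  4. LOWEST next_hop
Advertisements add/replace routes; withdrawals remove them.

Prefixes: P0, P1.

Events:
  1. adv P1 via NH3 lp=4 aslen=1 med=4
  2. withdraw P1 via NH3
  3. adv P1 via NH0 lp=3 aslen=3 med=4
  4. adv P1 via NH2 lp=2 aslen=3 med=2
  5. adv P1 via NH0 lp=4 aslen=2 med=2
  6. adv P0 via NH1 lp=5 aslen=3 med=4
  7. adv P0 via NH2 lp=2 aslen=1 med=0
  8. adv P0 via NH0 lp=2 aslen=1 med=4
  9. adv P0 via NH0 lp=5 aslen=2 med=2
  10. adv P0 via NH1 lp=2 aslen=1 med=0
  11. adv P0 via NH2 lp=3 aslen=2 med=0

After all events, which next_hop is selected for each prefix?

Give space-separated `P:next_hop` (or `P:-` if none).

Op 1: best P0=- P1=NH3
Op 2: best P0=- P1=-
Op 3: best P0=- P1=NH0
Op 4: best P0=- P1=NH0
Op 5: best P0=- P1=NH0
Op 6: best P0=NH1 P1=NH0
Op 7: best P0=NH1 P1=NH0
Op 8: best P0=NH1 P1=NH0
Op 9: best P0=NH0 P1=NH0
Op 10: best P0=NH0 P1=NH0
Op 11: best P0=NH0 P1=NH0

Answer: P0:NH0 P1:NH0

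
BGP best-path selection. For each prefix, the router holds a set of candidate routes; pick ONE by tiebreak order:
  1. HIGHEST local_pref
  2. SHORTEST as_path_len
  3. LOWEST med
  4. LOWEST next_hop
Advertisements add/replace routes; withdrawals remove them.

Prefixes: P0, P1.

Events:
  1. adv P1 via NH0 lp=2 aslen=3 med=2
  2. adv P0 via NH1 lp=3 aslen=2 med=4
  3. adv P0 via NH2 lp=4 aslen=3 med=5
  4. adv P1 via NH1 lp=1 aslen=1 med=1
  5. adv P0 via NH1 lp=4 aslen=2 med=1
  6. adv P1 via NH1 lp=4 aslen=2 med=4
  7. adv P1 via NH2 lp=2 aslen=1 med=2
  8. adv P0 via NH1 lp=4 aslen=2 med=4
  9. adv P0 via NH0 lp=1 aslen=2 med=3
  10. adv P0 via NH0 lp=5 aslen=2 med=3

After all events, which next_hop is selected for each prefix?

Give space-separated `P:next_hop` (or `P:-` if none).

Op 1: best P0=- P1=NH0
Op 2: best P0=NH1 P1=NH0
Op 3: best P0=NH2 P1=NH0
Op 4: best P0=NH2 P1=NH0
Op 5: best P0=NH1 P1=NH0
Op 6: best P0=NH1 P1=NH1
Op 7: best P0=NH1 P1=NH1
Op 8: best P0=NH1 P1=NH1
Op 9: best P0=NH1 P1=NH1
Op 10: best P0=NH0 P1=NH1

Answer: P0:NH0 P1:NH1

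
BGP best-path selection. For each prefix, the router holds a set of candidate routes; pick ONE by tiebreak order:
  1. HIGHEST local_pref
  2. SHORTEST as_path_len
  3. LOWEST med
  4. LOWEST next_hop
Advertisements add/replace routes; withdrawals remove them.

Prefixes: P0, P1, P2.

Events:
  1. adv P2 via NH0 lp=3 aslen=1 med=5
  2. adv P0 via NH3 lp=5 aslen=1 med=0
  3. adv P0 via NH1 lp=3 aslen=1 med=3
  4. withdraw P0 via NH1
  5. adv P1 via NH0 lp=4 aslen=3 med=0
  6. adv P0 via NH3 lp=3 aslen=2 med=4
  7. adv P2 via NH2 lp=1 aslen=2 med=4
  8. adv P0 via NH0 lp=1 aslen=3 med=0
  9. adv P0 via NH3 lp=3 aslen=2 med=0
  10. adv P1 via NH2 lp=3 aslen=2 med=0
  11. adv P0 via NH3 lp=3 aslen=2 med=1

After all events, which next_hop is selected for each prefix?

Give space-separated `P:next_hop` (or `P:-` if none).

Answer: P0:NH3 P1:NH0 P2:NH0

Derivation:
Op 1: best P0=- P1=- P2=NH0
Op 2: best P0=NH3 P1=- P2=NH0
Op 3: best P0=NH3 P1=- P2=NH0
Op 4: best P0=NH3 P1=- P2=NH0
Op 5: best P0=NH3 P1=NH0 P2=NH0
Op 6: best P0=NH3 P1=NH0 P2=NH0
Op 7: best P0=NH3 P1=NH0 P2=NH0
Op 8: best P0=NH3 P1=NH0 P2=NH0
Op 9: best P0=NH3 P1=NH0 P2=NH0
Op 10: best P0=NH3 P1=NH0 P2=NH0
Op 11: best P0=NH3 P1=NH0 P2=NH0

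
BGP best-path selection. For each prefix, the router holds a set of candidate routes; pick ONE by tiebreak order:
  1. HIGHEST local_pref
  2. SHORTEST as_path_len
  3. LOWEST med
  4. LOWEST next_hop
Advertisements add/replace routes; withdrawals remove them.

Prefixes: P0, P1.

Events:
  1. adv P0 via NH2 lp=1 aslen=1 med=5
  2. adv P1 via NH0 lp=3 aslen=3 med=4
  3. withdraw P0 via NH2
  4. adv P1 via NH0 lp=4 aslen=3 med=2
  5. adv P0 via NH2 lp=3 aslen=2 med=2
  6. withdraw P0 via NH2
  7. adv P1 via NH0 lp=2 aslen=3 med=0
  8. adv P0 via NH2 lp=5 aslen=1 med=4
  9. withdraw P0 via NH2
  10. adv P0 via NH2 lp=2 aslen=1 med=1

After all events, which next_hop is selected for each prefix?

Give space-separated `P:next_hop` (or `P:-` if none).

Op 1: best P0=NH2 P1=-
Op 2: best P0=NH2 P1=NH0
Op 3: best P0=- P1=NH0
Op 4: best P0=- P1=NH0
Op 5: best P0=NH2 P1=NH0
Op 6: best P0=- P1=NH0
Op 7: best P0=- P1=NH0
Op 8: best P0=NH2 P1=NH0
Op 9: best P0=- P1=NH0
Op 10: best P0=NH2 P1=NH0

Answer: P0:NH2 P1:NH0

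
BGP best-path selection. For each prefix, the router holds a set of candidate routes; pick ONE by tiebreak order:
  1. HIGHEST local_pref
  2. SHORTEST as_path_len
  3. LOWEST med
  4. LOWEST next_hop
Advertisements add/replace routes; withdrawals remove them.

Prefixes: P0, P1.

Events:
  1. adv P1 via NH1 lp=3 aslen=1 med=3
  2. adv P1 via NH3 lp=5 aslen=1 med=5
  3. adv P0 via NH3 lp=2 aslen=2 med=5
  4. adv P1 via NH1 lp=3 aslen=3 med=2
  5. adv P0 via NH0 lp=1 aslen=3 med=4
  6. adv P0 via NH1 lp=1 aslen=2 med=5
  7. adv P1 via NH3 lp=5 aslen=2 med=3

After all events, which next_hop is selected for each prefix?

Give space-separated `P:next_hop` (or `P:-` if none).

Op 1: best P0=- P1=NH1
Op 2: best P0=- P1=NH3
Op 3: best P0=NH3 P1=NH3
Op 4: best P0=NH3 P1=NH3
Op 5: best P0=NH3 P1=NH3
Op 6: best P0=NH3 P1=NH3
Op 7: best P0=NH3 P1=NH3

Answer: P0:NH3 P1:NH3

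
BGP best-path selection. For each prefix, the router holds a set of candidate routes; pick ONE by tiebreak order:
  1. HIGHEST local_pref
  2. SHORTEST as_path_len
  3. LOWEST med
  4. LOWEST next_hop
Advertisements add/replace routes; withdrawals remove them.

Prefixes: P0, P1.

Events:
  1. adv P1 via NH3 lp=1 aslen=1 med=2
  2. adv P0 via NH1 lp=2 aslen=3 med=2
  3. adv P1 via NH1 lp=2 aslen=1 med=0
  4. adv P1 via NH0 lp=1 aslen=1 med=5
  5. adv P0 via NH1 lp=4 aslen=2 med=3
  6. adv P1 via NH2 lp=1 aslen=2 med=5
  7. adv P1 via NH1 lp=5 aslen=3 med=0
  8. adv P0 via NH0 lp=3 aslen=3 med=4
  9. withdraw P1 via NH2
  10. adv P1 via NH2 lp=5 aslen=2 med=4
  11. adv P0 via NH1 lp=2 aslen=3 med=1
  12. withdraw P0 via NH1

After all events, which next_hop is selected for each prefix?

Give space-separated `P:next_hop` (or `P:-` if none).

Answer: P0:NH0 P1:NH2

Derivation:
Op 1: best P0=- P1=NH3
Op 2: best P0=NH1 P1=NH3
Op 3: best P0=NH1 P1=NH1
Op 4: best P0=NH1 P1=NH1
Op 5: best P0=NH1 P1=NH1
Op 6: best P0=NH1 P1=NH1
Op 7: best P0=NH1 P1=NH1
Op 8: best P0=NH1 P1=NH1
Op 9: best P0=NH1 P1=NH1
Op 10: best P0=NH1 P1=NH2
Op 11: best P0=NH0 P1=NH2
Op 12: best P0=NH0 P1=NH2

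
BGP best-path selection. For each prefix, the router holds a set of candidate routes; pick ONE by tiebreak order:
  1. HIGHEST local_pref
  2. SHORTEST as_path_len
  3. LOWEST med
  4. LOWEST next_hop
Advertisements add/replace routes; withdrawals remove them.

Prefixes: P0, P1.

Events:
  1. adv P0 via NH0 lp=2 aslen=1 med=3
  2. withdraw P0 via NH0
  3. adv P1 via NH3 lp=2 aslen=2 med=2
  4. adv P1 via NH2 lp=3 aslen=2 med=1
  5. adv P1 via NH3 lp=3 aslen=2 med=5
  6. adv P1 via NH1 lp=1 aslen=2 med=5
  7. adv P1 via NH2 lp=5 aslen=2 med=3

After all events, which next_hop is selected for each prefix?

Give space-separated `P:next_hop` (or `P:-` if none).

Answer: P0:- P1:NH2

Derivation:
Op 1: best P0=NH0 P1=-
Op 2: best P0=- P1=-
Op 3: best P0=- P1=NH3
Op 4: best P0=- P1=NH2
Op 5: best P0=- P1=NH2
Op 6: best P0=- P1=NH2
Op 7: best P0=- P1=NH2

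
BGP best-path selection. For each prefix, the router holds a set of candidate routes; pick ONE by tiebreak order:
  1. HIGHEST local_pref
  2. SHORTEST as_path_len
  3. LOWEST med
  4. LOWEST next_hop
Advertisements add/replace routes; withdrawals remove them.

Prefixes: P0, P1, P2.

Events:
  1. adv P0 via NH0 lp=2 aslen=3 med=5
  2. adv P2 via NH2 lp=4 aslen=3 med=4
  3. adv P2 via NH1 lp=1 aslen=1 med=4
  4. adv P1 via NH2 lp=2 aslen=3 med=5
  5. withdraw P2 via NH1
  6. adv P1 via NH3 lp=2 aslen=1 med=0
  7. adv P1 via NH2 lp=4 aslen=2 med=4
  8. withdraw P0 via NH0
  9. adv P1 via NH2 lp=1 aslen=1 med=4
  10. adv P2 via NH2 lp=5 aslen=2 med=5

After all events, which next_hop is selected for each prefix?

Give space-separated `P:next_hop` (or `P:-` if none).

Answer: P0:- P1:NH3 P2:NH2

Derivation:
Op 1: best P0=NH0 P1=- P2=-
Op 2: best P0=NH0 P1=- P2=NH2
Op 3: best P0=NH0 P1=- P2=NH2
Op 4: best P0=NH0 P1=NH2 P2=NH2
Op 5: best P0=NH0 P1=NH2 P2=NH2
Op 6: best P0=NH0 P1=NH3 P2=NH2
Op 7: best P0=NH0 P1=NH2 P2=NH2
Op 8: best P0=- P1=NH2 P2=NH2
Op 9: best P0=- P1=NH3 P2=NH2
Op 10: best P0=- P1=NH3 P2=NH2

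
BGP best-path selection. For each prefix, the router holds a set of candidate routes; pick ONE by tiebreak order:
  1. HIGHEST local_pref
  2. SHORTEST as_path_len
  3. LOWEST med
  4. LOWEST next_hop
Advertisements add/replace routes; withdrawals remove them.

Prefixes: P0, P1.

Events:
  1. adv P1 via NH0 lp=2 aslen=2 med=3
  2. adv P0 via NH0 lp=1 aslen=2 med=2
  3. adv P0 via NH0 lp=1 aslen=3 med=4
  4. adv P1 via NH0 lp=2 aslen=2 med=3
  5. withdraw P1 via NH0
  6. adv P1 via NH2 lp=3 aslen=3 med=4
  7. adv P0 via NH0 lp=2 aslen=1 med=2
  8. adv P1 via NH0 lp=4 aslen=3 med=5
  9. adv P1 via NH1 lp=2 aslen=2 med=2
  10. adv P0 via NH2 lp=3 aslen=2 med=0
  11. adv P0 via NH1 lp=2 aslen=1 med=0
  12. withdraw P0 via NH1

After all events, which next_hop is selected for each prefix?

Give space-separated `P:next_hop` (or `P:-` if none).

Answer: P0:NH2 P1:NH0

Derivation:
Op 1: best P0=- P1=NH0
Op 2: best P0=NH0 P1=NH0
Op 3: best P0=NH0 P1=NH0
Op 4: best P0=NH0 P1=NH0
Op 5: best P0=NH0 P1=-
Op 6: best P0=NH0 P1=NH2
Op 7: best P0=NH0 P1=NH2
Op 8: best P0=NH0 P1=NH0
Op 9: best P0=NH0 P1=NH0
Op 10: best P0=NH2 P1=NH0
Op 11: best P0=NH2 P1=NH0
Op 12: best P0=NH2 P1=NH0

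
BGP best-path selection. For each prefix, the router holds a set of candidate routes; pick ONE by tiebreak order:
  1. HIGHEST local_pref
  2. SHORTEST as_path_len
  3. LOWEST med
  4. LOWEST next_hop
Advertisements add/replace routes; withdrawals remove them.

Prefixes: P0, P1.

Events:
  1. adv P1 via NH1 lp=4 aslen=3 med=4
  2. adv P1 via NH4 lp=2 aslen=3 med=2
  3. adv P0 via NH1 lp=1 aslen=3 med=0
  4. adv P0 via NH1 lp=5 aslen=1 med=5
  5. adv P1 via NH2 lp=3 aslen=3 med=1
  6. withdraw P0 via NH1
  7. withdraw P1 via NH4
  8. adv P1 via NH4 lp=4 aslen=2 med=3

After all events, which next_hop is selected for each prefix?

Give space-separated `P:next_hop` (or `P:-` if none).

Op 1: best P0=- P1=NH1
Op 2: best P0=- P1=NH1
Op 3: best P0=NH1 P1=NH1
Op 4: best P0=NH1 P1=NH1
Op 5: best P0=NH1 P1=NH1
Op 6: best P0=- P1=NH1
Op 7: best P0=- P1=NH1
Op 8: best P0=- P1=NH4

Answer: P0:- P1:NH4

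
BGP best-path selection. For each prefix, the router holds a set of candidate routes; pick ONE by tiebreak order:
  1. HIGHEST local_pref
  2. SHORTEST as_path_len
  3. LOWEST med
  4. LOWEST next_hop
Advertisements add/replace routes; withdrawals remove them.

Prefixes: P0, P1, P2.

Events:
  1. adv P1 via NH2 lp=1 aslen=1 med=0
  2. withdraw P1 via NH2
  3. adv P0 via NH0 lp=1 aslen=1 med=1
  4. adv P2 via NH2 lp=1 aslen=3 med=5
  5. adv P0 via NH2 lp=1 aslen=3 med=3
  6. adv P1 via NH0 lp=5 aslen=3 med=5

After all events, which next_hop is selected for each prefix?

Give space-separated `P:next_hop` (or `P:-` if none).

Answer: P0:NH0 P1:NH0 P2:NH2

Derivation:
Op 1: best P0=- P1=NH2 P2=-
Op 2: best P0=- P1=- P2=-
Op 3: best P0=NH0 P1=- P2=-
Op 4: best P0=NH0 P1=- P2=NH2
Op 5: best P0=NH0 P1=- P2=NH2
Op 6: best P0=NH0 P1=NH0 P2=NH2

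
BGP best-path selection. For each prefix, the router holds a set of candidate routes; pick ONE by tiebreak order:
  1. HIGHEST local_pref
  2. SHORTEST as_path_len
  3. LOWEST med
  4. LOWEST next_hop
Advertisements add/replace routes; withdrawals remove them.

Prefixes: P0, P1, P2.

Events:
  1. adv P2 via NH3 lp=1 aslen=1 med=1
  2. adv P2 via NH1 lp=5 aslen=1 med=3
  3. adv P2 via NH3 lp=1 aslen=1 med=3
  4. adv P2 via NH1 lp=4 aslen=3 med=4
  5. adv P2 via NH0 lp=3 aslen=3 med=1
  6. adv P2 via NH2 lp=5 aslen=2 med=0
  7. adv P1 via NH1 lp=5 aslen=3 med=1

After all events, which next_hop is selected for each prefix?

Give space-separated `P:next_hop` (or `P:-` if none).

Answer: P0:- P1:NH1 P2:NH2

Derivation:
Op 1: best P0=- P1=- P2=NH3
Op 2: best P0=- P1=- P2=NH1
Op 3: best P0=- P1=- P2=NH1
Op 4: best P0=- P1=- P2=NH1
Op 5: best P0=- P1=- P2=NH1
Op 6: best P0=- P1=- P2=NH2
Op 7: best P0=- P1=NH1 P2=NH2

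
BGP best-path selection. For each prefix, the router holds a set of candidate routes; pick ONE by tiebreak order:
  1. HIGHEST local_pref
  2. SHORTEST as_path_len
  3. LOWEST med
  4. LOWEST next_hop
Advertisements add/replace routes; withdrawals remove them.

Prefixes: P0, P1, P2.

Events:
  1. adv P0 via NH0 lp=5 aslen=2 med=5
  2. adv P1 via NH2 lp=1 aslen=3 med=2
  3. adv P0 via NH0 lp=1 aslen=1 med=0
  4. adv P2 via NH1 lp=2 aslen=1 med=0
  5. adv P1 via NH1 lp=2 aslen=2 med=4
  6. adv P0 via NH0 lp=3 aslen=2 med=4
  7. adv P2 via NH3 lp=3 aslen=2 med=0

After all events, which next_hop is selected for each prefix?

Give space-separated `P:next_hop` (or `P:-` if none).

Op 1: best P0=NH0 P1=- P2=-
Op 2: best P0=NH0 P1=NH2 P2=-
Op 3: best P0=NH0 P1=NH2 P2=-
Op 4: best P0=NH0 P1=NH2 P2=NH1
Op 5: best P0=NH0 P1=NH1 P2=NH1
Op 6: best P0=NH0 P1=NH1 P2=NH1
Op 7: best P0=NH0 P1=NH1 P2=NH3

Answer: P0:NH0 P1:NH1 P2:NH3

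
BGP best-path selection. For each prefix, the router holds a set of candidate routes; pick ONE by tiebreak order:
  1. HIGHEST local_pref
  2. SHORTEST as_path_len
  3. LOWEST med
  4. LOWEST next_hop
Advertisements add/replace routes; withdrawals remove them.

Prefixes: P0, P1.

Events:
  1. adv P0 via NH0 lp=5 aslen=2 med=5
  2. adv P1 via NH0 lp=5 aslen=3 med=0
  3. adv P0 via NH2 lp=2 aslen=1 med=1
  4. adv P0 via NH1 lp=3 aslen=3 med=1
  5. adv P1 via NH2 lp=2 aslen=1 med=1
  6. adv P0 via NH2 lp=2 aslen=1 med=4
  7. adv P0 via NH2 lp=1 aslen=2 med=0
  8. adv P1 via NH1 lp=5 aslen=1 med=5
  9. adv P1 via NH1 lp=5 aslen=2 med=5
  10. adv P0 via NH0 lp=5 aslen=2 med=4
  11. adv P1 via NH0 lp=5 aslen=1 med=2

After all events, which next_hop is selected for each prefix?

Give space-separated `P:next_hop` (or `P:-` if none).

Answer: P0:NH0 P1:NH0

Derivation:
Op 1: best P0=NH0 P1=-
Op 2: best P0=NH0 P1=NH0
Op 3: best P0=NH0 P1=NH0
Op 4: best P0=NH0 P1=NH0
Op 5: best P0=NH0 P1=NH0
Op 6: best P0=NH0 P1=NH0
Op 7: best P0=NH0 P1=NH0
Op 8: best P0=NH0 P1=NH1
Op 9: best P0=NH0 P1=NH1
Op 10: best P0=NH0 P1=NH1
Op 11: best P0=NH0 P1=NH0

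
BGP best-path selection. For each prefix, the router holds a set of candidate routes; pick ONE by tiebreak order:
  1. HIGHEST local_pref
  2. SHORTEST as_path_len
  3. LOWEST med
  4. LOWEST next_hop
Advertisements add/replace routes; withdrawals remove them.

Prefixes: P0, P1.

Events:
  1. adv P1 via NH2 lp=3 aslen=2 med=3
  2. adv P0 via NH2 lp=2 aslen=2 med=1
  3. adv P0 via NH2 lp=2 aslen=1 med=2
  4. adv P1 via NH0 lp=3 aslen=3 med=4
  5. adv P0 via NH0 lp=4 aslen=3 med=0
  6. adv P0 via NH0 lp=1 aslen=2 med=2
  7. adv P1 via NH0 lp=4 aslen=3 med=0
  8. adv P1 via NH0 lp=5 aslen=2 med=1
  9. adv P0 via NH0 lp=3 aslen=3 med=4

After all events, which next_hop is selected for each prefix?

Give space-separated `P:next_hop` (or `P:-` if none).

Op 1: best P0=- P1=NH2
Op 2: best P0=NH2 P1=NH2
Op 3: best P0=NH2 P1=NH2
Op 4: best P0=NH2 P1=NH2
Op 5: best P0=NH0 P1=NH2
Op 6: best P0=NH2 P1=NH2
Op 7: best P0=NH2 P1=NH0
Op 8: best P0=NH2 P1=NH0
Op 9: best P0=NH0 P1=NH0

Answer: P0:NH0 P1:NH0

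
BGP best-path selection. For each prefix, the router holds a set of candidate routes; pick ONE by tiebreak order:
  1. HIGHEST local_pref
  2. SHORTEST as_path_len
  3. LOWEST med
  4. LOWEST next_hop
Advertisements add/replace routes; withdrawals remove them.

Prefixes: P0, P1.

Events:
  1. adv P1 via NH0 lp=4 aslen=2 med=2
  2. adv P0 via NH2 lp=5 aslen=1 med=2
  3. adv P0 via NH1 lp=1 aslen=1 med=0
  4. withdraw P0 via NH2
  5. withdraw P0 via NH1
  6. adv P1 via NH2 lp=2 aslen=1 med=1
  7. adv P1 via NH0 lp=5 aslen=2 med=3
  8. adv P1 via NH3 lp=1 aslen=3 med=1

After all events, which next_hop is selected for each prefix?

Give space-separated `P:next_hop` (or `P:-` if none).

Answer: P0:- P1:NH0

Derivation:
Op 1: best P0=- P1=NH0
Op 2: best P0=NH2 P1=NH0
Op 3: best P0=NH2 P1=NH0
Op 4: best P0=NH1 P1=NH0
Op 5: best P0=- P1=NH0
Op 6: best P0=- P1=NH0
Op 7: best P0=- P1=NH0
Op 8: best P0=- P1=NH0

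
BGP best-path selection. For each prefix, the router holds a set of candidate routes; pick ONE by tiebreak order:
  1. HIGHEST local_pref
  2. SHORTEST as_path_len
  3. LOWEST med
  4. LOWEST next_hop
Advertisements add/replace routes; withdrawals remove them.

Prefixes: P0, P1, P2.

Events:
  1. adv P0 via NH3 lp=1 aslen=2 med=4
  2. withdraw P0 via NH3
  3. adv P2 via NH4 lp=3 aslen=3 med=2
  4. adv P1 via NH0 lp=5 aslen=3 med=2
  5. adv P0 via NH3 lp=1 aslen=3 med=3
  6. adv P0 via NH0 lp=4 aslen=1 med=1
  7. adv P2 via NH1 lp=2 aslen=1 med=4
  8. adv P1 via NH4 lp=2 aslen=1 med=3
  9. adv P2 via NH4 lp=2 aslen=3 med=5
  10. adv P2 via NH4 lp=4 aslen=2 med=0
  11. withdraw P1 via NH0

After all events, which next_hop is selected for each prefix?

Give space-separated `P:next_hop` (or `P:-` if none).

Op 1: best P0=NH3 P1=- P2=-
Op 2: best P0=- P1=- P2=-
Op 3: best P0=- P1=- P2=NH4
Op 4: best P0=- P1=NH0 P2=NH4
Op 5: best P0=NH3 P1=NH0 P2=NH4
Op 6: best P0=NH0 P1=NH0 P2=NH4
Op 7: best P0=NH0 P1=NH0 P2=NH4
Op 8: best P0=NH0 P1=NH0 P2=NH4
Op 9: best P0=NH0 P1=NH0 P2=NH1
Op 10: best P0=NH0 P1=NH0 P2=NH4
Op 11: best P0=NH0 P1=NH4 P2=NH4

Answer: P0:NH0 P1:NH4 P2:NH4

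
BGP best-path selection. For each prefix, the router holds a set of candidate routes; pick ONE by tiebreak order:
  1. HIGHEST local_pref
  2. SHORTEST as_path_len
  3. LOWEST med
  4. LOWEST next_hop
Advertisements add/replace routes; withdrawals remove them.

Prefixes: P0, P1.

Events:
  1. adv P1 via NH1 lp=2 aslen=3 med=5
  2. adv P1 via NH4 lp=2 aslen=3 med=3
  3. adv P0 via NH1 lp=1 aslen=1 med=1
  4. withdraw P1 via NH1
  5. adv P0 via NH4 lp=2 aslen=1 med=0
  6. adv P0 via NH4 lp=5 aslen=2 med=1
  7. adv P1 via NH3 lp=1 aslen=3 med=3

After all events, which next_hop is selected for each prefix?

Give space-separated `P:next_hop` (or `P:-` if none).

Answer: P0:NH4 P1:NH4

Derivation:
Op 1: best P0=- P1=NH1
Op 2: best P0=- P1=NH4
Op 3: best P0=NH1 P1=NH4
Op 4: best P0=NH1 P1=NH4
Op 5: best P0=NH4 P1=NH4
Op 6: best P0=NH4 P1=NH4
Op 7: best P0=NH4 P1=NH4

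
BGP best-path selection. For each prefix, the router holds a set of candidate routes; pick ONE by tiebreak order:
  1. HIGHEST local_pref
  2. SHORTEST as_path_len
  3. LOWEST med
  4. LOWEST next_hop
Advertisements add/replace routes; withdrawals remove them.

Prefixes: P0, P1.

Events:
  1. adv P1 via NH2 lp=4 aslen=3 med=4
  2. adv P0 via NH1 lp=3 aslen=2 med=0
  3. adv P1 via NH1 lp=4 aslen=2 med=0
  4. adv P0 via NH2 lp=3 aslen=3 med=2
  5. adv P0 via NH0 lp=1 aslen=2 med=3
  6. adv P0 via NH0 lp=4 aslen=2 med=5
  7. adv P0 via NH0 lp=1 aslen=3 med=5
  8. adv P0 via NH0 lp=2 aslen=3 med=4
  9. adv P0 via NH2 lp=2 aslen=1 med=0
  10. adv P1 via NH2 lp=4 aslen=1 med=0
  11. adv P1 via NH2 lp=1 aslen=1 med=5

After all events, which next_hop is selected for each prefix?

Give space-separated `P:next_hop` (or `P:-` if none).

Op 1: best P0=- P1=NH2
Op 2: best P0=NH1 P1=NH2
Op 3: best P0=NH1 P1=NH1
Op 4: best P0=NH1 P1=NH1
Op 5: best P0=NH1 P1=NH1
Op 6: best P0=NH0 P1=NH1
Op 7: best P0=NH1 P1=NH1
Op 8: best P0=NH1 P1=NH1
Op 9: best P0=NH1 P1=NH1
Op 10: best P0=NH1 P1=NH2
Op 11: best P0=NH1 P1=NH1

Answer: P0:NH1 P1:NH1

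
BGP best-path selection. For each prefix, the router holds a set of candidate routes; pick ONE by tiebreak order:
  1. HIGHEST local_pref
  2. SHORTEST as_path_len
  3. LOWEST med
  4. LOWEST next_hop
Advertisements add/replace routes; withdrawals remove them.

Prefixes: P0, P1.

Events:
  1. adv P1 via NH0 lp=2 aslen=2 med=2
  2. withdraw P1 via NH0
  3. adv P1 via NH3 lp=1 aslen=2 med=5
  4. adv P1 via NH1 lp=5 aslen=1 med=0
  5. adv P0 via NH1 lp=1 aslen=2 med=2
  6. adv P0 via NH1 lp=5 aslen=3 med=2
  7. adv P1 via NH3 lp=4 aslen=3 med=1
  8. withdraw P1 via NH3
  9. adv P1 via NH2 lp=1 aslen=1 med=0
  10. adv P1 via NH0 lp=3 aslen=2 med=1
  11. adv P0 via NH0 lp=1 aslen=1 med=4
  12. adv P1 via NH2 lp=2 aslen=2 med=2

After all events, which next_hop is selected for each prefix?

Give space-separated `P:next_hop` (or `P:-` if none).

Op 1: best P0=- P1=NH0
Op 2: best P0=- P1=-
Op 3: best P0=- P1=NH3
Op 4: best P0=- P1=NH1
Op 5: best P0=NH1 P1=NH1
Op 6: best P0=NH1 P1=NH1
Op 7: best P0=NH1 P1=NH1
Op 8: best P0=NH1 P1=NH1
Op 9: best P0=NH1 P1=NH1
Op 10: best P0=NH1 P1=NH1
Op 11: best P0=NH1 P1=NH1
Op 12: best P0=NH1 P1=NH1

Answer: P0:NH1 P1:NH1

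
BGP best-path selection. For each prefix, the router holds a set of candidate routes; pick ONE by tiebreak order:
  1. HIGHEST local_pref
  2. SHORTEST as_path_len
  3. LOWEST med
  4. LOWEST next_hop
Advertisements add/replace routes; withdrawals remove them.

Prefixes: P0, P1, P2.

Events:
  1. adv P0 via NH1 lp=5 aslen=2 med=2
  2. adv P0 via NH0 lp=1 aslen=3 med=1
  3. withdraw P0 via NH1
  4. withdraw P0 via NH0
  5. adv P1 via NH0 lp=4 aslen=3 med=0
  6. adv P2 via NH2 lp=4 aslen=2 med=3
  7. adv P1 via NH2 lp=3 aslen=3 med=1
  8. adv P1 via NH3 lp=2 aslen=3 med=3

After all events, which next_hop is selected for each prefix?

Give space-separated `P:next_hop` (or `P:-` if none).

Answer: P0:- P1:NH0 P2:NH2

Derivation:
Op 1: best P0=NH1 P1=- P2=-
Op 2: best P0=NH1 P1=- P2=-
Op 3: best P0=NH0 P1=- P2=-
Op 4: best P0=- P1=- P2=-
Op 5: best P0=- P1=NH0 P2=-
Op 6: best P0=- P1=NH0 P2=NH2
Op 7: best P0=- P1=NH0 P2=NH2
Op 8: best P0=- P1=NH0 P2=NH2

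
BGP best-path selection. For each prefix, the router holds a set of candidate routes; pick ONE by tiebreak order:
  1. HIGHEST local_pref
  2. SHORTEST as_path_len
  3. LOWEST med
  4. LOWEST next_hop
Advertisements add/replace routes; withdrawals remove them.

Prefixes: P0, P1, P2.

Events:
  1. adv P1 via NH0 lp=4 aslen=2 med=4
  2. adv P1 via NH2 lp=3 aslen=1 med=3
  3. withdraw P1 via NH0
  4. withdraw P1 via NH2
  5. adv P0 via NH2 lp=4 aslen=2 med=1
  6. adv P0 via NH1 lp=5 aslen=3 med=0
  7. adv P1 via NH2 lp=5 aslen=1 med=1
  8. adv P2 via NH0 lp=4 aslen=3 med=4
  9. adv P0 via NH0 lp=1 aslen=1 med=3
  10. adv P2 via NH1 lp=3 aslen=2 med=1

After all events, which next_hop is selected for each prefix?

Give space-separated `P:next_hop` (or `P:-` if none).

Op 1: best P0=- P1=NH0 P2=-
Op 2: best P0=- P1=NH0 P2=-
Op 3: best P0=- P1=NH2 P2=-
Op 4: best P0=- P1=- P2=-
Op 5: best P0=NH2 P1=- P2=-
Op 6: best P0=NH1 P1=- P2=-
Op 7: best P0=NH1 P1=NH2 P2=-
Op 8: best P0=NH1 P1=NH2 P2=NH0
Op 9: best P0=NH1 P1=NH2 P2=NH0
Op 10: best P0=NH1 P1=NH2 P2=NH0

Answer: P0:NH1 P1:NH2 P2:NH0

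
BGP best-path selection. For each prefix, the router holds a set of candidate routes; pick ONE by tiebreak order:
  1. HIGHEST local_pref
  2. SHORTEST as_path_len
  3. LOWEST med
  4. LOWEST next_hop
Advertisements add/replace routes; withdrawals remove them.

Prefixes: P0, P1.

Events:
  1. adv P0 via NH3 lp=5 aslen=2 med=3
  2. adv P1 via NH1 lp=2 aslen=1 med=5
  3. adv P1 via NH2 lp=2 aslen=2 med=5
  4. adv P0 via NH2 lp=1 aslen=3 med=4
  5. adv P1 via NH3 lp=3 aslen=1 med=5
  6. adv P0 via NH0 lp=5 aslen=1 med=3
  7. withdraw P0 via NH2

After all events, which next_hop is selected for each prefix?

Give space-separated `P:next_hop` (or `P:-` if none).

Answer: P0:NH0 P1:NH3

Derivation:
Op 1: best P0=NH3 P1=-
Op 2: best P0=NH3 P1=NH1
Op 3: best P0=NH3 P1=NH1
Op 4: best P0=NH3 P1=NH1
Op 5: best P0=NH3 P1=NH3
Op 6: best P0=NH0 P1=NH3
Op 7: best P0=NH0 P1=NH3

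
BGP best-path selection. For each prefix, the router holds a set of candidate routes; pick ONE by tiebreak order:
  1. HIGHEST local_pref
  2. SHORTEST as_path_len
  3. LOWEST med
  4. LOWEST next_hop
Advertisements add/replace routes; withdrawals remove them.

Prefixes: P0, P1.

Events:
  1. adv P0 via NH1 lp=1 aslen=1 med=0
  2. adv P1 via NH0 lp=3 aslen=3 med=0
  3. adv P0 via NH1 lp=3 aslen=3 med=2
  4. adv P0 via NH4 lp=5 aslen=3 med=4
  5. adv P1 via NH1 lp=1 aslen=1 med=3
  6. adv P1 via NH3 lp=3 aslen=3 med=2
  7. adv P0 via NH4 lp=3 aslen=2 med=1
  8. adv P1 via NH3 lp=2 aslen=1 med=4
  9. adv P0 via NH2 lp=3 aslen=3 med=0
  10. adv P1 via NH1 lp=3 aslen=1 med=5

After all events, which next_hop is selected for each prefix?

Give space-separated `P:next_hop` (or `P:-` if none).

Op 1: best P0=NH1 P1=-
Op 2: best P0=NH1 P1=NH0
Op 3: best P0=NH1 P1=NH0
Op 4: best P0=NH4 P1=NH0
Op 5: best P0=NH4 P1=NH0
Op 6: best P0=NH4 P1=NH0
Op 7: best P0=NH4 P1=NH0
Op 8: best P0=NH4 P1=NH0
Op 9: best P0=NH4 P1=NH0
Op 10: best P0=NH4 P1=NH1

Answer: P0:NH4 P1:NH1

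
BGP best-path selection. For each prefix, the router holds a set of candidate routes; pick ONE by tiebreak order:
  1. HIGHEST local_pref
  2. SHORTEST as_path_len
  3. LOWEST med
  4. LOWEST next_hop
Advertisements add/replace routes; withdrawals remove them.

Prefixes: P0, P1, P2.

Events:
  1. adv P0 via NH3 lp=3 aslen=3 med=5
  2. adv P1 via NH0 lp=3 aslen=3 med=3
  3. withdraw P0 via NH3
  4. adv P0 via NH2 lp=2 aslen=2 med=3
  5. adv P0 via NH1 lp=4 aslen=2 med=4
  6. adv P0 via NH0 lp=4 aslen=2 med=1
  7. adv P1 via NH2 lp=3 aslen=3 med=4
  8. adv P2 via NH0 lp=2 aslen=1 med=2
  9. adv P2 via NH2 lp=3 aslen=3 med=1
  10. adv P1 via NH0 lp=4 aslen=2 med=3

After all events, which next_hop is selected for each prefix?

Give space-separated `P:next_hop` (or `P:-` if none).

Op 1: best P0=NH3 P1=- P2=-
Op 2: best P0=NH3 P1=NH0 P2=-
Op 3: best P0=- P1=NH0 P2=-
Op 4: best P0=NH2 P1=NH0 P2=-
Op 5: best P0=NH1 P1=NH0 P2=-
Op 6: best P0=NH0 P1=NH0 P2=-
Op 7: best P0=NH0 P1=NH0 P2=-
Op 8: best P0=NH0 P1=NH0 P2=NH0
Op 9: best P0=NH0 P1=NH0 P2=NH2
Op 10: best P0=NH0 P1=NH0 P2=NH2

Answer: P0:NH0 P1:NH0 P2:NH2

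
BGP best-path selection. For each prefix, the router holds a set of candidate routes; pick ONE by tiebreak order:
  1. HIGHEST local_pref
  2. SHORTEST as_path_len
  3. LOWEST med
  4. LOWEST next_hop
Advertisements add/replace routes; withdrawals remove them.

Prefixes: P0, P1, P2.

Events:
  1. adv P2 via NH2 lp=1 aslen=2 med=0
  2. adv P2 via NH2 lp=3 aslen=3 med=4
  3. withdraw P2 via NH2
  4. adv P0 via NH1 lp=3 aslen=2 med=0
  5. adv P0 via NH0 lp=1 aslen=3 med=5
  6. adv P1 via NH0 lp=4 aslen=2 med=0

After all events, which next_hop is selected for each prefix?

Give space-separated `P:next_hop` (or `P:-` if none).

Op 1: best P0=- P1=- P2=NH2
Op 2: best P0=- P1=- P2=NH2
Op 3: best P0=- P1=- P2=-
Op 4: best P0=NH1 P1=- P2=-
Op 5: best P0=NH1 P1=- P2=-
Op 6: best P0=NH1 P1=NH0 P2=-

Answer: P0:NH1 P1:NH0 P2:-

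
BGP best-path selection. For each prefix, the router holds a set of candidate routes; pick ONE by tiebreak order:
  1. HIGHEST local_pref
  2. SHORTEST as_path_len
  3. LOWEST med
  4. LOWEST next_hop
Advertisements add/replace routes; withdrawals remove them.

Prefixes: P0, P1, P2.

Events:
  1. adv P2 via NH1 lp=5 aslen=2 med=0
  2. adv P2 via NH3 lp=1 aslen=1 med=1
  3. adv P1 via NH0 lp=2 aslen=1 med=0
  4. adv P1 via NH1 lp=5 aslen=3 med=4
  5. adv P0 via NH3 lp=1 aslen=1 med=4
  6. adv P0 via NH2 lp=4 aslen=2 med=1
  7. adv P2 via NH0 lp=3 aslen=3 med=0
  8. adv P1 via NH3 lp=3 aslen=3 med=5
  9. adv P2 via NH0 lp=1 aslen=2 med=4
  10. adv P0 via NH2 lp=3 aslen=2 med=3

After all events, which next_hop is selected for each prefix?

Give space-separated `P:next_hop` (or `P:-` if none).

Answer: P0:NH2 P1:NH1 P2:NH1

Derivation:
Op 1: best P0=- P1=- P2=NH1
Op 2: best P0=- P1=- P2=NH1
Op 3: best P0=- P1=NH0 P2=NH1
Op 4: best P0=- P1=NH1 P2=NH1
Op 5: best P0=NH3 P1=NH1 P2=NH1
Op 6: best P0=NH2 P1=NH1 P2=NH1
Op 7: best P0=NH2 P1=NH1 P2=NH1
Op 8: best P0=NH2 P1=NH1 P2=NH1
Op 9: best P0=NH2 P1=NH1 P2=NH1
Op 10: best P0=NH2 P1=NH1 P2=NH1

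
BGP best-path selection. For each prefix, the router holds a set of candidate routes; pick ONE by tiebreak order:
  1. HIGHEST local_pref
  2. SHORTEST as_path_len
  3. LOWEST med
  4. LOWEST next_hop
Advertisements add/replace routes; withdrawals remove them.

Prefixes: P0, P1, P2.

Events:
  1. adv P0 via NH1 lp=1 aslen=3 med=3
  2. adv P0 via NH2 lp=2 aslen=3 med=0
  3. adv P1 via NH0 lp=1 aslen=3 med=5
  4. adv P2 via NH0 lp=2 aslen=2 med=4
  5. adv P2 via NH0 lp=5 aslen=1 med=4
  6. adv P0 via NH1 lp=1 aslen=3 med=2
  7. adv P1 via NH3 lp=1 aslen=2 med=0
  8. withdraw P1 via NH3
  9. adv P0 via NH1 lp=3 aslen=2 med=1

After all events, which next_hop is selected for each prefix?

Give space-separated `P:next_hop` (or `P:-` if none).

Op 1: best P0=NH1 P1=- P2=-
Op 2: best P0=NH2 P1=- P2=-
Op 3: best P0=NH2 P1=NH0 P2=-
Op 4: best P0=NH2 P1=NH0 P2=NH0
Op 5: best P0=NH2 P1=NH0 P2=NH0
Op 6: best P0=NH2 P1=NH0 P2=NH0
Op 7: best P0=NH2 P1=NH3 P2=NH0
Op 8: best P0=NH2 P1=NH0 P2=NH0
Op 9: best P0=NH1 P1=NH0 P2=NH0

Answer: P0:NH1 P1:NH0 P2:NH0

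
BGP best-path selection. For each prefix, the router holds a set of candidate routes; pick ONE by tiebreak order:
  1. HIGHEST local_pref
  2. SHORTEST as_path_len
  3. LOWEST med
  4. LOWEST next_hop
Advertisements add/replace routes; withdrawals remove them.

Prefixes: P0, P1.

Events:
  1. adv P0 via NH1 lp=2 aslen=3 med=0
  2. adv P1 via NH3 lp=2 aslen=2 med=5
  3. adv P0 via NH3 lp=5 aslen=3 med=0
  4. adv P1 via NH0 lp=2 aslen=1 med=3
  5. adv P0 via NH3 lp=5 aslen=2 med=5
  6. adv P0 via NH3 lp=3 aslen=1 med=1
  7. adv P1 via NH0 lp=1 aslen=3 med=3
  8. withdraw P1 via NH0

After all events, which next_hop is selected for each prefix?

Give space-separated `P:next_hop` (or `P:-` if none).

Op 1: best P0=NH1 P1=-
Op 2: best P0=NH1 P1=NH3
Op 3: best P0=NH3 P1=NH3
Op 4: best P0=NH3 P1=NH0
Op 5: best P0=NH3 P1=NH0
Op 6: best P0=NH3 P1=NH0
Op 7: best P0=NH3 P1=NH3
Op 8: best P0=NH3 P1=NH3

Answer: P0:NH3 P1:NH3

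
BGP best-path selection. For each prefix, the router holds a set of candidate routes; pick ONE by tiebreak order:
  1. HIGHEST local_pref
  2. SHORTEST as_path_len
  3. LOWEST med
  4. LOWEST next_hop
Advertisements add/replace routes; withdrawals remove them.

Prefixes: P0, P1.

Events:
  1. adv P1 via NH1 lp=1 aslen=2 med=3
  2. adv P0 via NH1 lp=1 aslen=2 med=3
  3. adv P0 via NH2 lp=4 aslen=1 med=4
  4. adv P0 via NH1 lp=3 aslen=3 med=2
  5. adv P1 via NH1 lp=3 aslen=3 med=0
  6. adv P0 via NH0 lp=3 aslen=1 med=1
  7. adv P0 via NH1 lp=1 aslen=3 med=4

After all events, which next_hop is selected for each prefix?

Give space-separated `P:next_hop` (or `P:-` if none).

Op 1: best P0=- P1=NH1
Op 2: best P0=NH1 P1=NH1
Op 3: best P0=NH2 P1=NH1
Op 4: best P0=NH2 P1=NH1
Op 5: best P0=NH2 P1=NH1
Op 6: best P0=NH2 P1=NH1
Op 7: best P0=NH2 P1=NH1

Answer: P0:NH2 P1:NH1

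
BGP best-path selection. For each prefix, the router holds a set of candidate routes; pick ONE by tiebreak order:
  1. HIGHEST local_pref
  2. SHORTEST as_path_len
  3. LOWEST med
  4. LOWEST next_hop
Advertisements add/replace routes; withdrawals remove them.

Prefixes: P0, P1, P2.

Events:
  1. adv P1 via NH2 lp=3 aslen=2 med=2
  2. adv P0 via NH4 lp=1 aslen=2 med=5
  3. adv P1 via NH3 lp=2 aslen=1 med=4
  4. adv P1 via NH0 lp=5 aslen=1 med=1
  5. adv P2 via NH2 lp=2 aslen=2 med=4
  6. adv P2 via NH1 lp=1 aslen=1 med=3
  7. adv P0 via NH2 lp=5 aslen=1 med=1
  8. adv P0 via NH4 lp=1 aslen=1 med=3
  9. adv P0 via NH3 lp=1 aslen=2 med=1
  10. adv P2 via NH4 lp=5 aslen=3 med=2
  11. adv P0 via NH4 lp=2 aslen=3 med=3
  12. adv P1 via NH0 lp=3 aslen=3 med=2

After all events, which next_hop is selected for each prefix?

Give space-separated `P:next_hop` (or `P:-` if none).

Op 1: best P0=- P1=NH2 P2=-
Op 2: best P0=NH4 P1=NH2 P2=-
Op 3: best P0=NH4 P1=NH2 P2=-
Op 4: best P0=NH4 P1=NH0 P2=-
Op 5: best P0=NH4 P1=NH0 P2=NH2
Op 6: best P0=NH4 P1=NH0 P2=NH2
Op 7: best P0=NH2 P1=NH0 P2=NH2
Op 8: best P0=NH2 P1=NH0 P2=NH2
Op 9: best P0=NH2 P1=NH0 P2=NH2
Op 10: best P0=NH2 P1=NH0 P2=NH4
Op 11: best P0=NH2 P1=NH0 P2=NH4
Op 12: best P0=NH2 P1=NH2 P2=NH4

Answer: P0:NH2 P1:NH2 P2:NH4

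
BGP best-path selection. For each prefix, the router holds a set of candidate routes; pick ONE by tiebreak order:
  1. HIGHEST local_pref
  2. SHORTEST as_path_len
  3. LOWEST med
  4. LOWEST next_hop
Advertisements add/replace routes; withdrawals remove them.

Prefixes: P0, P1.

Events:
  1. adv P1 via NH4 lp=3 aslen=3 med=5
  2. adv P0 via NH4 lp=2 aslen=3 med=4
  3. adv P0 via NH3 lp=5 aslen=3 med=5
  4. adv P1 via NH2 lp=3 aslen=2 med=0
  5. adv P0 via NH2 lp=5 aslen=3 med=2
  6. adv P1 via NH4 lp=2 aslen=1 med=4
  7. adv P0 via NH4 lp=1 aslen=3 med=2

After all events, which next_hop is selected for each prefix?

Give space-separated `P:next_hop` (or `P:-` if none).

Op 1: best P0=- P1=NH4
Op 2: best P0=NH4 P1=NH4
Op 3: best P0=NH3 P1=NH4
Op 4: best P0=NH3 P1=NH2
Op 5: best P0=NH2 P1=NH2
Op 6: best P0=NH2 P1=NH2
Op 7: best P0=NH2 P1=NH2

Answer: P0:NH2 P1:NH2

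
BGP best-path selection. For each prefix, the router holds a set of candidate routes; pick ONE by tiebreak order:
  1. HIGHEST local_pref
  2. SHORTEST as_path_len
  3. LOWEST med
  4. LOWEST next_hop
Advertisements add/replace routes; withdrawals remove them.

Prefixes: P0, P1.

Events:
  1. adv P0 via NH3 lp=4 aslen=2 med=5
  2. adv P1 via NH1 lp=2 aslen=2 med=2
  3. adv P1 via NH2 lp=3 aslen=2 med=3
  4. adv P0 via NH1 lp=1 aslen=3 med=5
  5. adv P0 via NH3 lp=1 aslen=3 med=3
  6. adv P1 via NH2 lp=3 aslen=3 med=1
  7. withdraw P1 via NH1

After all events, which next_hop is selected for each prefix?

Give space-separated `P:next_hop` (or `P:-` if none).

Answer: P0:NH3 P1:NH2

Derivation:
Op 1: best P0=NH3 P1=-
Op 2: best P0=NH3 P1=NH1
Op 3: best P0=NH3 P1=NH2
Op 4: best P0=NH3 P1=NH2
Op 5: best P0=NH3 P1=NH2
Op 6: best P0=NH3 P1=NH2
Op 7: best P0=NH3 P1=NH2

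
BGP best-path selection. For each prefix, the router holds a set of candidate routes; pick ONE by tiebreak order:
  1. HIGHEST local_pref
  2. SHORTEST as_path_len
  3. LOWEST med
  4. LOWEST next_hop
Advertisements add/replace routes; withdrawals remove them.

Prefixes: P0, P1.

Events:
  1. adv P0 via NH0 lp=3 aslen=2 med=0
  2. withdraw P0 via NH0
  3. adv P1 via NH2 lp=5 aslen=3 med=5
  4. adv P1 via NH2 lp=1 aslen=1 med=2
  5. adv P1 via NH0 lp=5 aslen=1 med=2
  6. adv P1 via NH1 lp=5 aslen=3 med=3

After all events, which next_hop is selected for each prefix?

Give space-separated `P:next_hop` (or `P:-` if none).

Op 1: best P0=NH0 P1=-
Op 2: best P0=- P1=-
Op 3: best P0=- P1=NH2
Op 4: best P0=- P1=NH2
Op 5: best P0=- P1=NH0
Op 6: best P0=- P1=NH0

Answer: P0:- P1:NH0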